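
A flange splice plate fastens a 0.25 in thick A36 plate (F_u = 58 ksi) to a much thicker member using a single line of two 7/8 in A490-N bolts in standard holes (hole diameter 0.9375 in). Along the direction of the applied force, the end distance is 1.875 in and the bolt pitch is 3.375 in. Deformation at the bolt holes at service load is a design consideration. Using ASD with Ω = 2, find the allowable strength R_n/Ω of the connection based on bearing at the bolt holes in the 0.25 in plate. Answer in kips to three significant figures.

27.5 kips

Per bolt r_n = 1.2 l_c t F_u ≤ 2.4 d t F_u; upper limit = 2.4 × 0.875 × 0.25 × 58 = 30.45 kips.
Edge bolt: l_c = 1.875 − 0.9375/2 = 1.406 in → 1.2 × 1.406 × 0.25 × 58 = 24.47 → r_n = 24.47 kips.
Interior bolts: l_c = 3.375 − 0.9375 = 2.438 in → 1.2 × 2.438 × 0.25 × 58 = 42.41 → r_n = 30.45 kips.
R_n = 1 × 24.47 + 1 × 30.45 = 54.92 kips.
Allowable strength R_n/Ω = 54.92 / 2 = 27.5 kips.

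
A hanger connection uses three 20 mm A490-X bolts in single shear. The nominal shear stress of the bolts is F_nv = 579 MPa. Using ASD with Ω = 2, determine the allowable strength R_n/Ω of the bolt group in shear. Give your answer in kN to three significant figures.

273 kN

A_b = π × 20² / 4 = 314.2 mm².
R_n = F_nv · A_b · n · n_s = 579 × 314.2 × 3 × 1 / 1000 = 545.7 kN.
Allowable strength R_n/Ω = 545.7 / 2 = 273 kN.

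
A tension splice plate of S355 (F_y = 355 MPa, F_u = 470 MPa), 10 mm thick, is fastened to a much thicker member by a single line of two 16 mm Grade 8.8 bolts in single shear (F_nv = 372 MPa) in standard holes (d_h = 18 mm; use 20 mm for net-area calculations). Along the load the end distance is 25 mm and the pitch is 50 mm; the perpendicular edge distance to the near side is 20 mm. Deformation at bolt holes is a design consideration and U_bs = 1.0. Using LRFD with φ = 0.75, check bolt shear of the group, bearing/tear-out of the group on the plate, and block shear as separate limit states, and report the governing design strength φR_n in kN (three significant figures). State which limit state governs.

Bolt shear: A_b = π·16²/4 = 201.1 mm²; R_n = 372 × 201.1 × 2 × 1 / 1000 = 149.6 kN → 0.75 × 149.6 = 112 kN.
Bearing: edge l_c = 16, r_n = 90.24 kN; interior l_c = 32, r_n = 180.5 kN; R_n = 90.24 + 1·180.5 = 270.7 kN → 203 kN.
Block shear: A_gv = 750, A_nv = 450, A_nt = 100 mm²; R_n = min(0.6F_uA_nv, 0.6F_yA_gv) + U_bs·F_u·A_nt = 173.9 kN → 130 kN.
Bolt shear governs: 112 kN.

112 kN (bolt shear governs)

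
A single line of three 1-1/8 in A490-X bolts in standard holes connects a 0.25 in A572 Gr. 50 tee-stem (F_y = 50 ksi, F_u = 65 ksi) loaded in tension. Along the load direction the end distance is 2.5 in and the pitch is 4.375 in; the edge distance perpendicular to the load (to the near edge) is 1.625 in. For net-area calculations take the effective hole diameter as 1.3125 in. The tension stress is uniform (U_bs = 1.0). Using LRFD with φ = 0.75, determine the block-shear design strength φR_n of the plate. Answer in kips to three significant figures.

70.1 kips

Shear plane L_v = 2.5 + 2·4.375 = 11.25 in; A_gv = 11.25 × 0.25 = 2.812 in².
A_nv = (11.25 − 2.5·1.3125) × 0.25 = 1.992 in².
A_nt = (1.625 − 0.5·1.3125) × 0.25 = 0.2422 in².
0.6 F_u A_nv = 77.7 kips; 0.6 F_y A_gv = 84.38 kips → shear rupture governs the shear term.
R_n = 77.7 + 1.0 × 65 × 0.2422 = 93.44 kips.
Design strength φR_n = 0.75 × 93.44 = 70.1 kips.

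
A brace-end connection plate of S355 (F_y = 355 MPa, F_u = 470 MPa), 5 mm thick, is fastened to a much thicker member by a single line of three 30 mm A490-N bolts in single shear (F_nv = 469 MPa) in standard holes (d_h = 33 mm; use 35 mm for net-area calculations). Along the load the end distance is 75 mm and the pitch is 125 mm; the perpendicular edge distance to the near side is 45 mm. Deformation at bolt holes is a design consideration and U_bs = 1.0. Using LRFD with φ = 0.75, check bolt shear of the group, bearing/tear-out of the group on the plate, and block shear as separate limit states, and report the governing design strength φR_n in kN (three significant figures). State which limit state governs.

Bolt shear: A_b = π·30²/4 = 706.9 mm²; R_n = 469 × 706.9 × 3 × 1 / 1000 = 994.5 kN → 0.75 × 994.5 = 746 kN.
Bearing: edge l_c = 58.5, r_n = 165 kN; interior l_c = 92, r_n = 169.2 kN; R_n = 165 + 2·169.2 = 503.4 kN → 378 kN.
Block shear: A_gv = 1625, A_nv = 1188, A_nt = 137.5 mm²; R_n = min(0.6F_uA_nv, 0.6F_yA_gv) + U_bs·F_u·A_nt = 399.5 kN → 300 kN.
Block shear governs: 300 kN.

300 kN (block shear governs)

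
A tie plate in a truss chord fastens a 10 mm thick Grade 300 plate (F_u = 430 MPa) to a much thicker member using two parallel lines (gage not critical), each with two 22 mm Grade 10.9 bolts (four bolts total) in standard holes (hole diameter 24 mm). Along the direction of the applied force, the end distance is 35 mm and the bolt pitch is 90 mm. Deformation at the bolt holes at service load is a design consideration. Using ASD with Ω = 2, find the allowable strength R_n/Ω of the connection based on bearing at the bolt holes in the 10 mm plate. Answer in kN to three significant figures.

346 kN

Per bolt r_n = 1.2 l_c t F_u ≤ 2.4 d t F_u; upper limit = 2.4 × 22 × 10 × 430 / 1000 = 227 kN.
Edge bolt: l_c = 35 − 24/2 = 23 mm → 1.2 × 23 × 10 × 430 / 1000 = 118.7 → r_n = 118.7 kN.
Interior bolts: l_c = 90 − 24 = 66 mm → 1.2 × 66 × 10 × 430 / 1000 = 340.6 → r_n = 227 kN.
R_n = 2 × 118.7 + 2 × 227 = 691.4 kN.
Allowable strength R_n/Ω = 691.4 / 2 = 346 kN.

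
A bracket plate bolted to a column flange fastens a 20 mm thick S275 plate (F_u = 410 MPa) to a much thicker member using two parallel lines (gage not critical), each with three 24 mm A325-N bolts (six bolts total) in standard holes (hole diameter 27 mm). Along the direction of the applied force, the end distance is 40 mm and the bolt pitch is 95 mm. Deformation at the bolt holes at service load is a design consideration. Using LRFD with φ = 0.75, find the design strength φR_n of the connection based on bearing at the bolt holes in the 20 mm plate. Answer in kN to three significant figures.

Per bolt r_n = 1.2 l_c t F_u ≤ 2.4 d t F_u; upper limit = 2.4 × 24 × 20 × 410 / 1000 = 472.3 kN.
Edge bolt: l_c = 40 − 27/2 = 26.5 mm → 1.2 × 26.5 × 20 × 410 / 1000 = 260.8 → r_n = 260.8 kN.
Interior bolts: l_c = 95 − 27 = 68 mm → 1.2 × 68 × 20 × 410 / 1000 = 669.1 → r_n = 472.3 kN.
R_n = 2 × 260.8 + 4 × 472.3 = 2411 kN.
Design strength φR_n = 0.75 × 2411 = 1810 kN.

1810 kN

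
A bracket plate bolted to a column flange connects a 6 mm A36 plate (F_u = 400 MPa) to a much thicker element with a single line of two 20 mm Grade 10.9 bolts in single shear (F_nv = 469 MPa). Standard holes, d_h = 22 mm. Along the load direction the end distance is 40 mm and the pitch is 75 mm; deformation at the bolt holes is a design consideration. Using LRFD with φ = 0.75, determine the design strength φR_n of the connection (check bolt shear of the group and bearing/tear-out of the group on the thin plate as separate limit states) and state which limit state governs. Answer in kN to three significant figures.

Bolt shear: A_b = π·20²/4 = 314.2 mm²; R_n = 469 × 314.2 × 2 × 1 / 1000 = 294.7 kN → 0.75 × 294.7 = 221 kN.
Bearing (1.2 l_c t F_u ≤ 2.4 d t F_u): upper limit = 2.4·20·6·400 / 1000 = 115.2 kN.
  Edge l_c = 40 − 22/2 = 29 → r_n = 83.52 kN; interior l_c = 75 − 22 = 53 → r_n = 115.2 kN.
  R_n,bearing = 1·83.52 + 1·115.2 = 198.7 kN → 0.75 × 198.7 = 149 kN.
Bearing governs: 149 kN.

149 kN (bearing governs)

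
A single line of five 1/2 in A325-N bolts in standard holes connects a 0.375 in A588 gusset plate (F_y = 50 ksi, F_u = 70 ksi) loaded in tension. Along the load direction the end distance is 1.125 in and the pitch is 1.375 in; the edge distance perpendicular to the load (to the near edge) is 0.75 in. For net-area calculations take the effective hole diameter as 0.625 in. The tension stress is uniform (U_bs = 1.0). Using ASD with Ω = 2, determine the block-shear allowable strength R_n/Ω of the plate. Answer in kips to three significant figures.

Shear plane L_v = 1.125 + 4·1.375 = 6.625 in; A_gv = 6.625 × 0.375 = 2.484 in².
A_nv = (6.625 − 4.5·0.625) × 0.375 = 1.43 in².
A_nt = (0.75 − 0.5·0.625) × 0.375 = 0.1641 in².
0.6 F_u A_nv = 60.05 kips; 0.6 F_y A_gv = 74.53 kips → shear rupture governs the shear term.
R_n = 60.05 + 1.0 × 70 × 0.1641 = 71.53 kips.
Allowable strength R_n/Ω = 71.53 / 2 = 35.8 kips.

35.8 kips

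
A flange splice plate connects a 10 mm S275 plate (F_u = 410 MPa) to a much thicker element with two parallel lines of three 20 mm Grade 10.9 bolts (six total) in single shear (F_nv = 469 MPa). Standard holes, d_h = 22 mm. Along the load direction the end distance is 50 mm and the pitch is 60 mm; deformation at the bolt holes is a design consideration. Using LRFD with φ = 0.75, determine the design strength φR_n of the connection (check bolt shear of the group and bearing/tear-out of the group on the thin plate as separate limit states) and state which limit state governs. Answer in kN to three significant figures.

Bolt shear: A_b = π·20²/4 = 314.2 mm²; R_n = 469 × 314.2 × 6 × 1 / 1000 = 884 kN → 0.75 × 884 = 663 kN.
Bearing (1.2 l_c t F_u ≤ 2.4 d t F_u): upper limit = 2.4·20·10·410 / 1000 = 196.8 kN.
  Edge l_c = 50 − 22/2 = 39 → r_n = 191.9 kN; interior l_c = 60 − 22 = 38 → r_n = 187 kN.
  R_n,bearing = 2·191.9 + 4·187 = 1132 kN → 0.75 × 1132 = 849 kN.
Bolt shear governs: 663 kN.

663 kN (bolt shear governs)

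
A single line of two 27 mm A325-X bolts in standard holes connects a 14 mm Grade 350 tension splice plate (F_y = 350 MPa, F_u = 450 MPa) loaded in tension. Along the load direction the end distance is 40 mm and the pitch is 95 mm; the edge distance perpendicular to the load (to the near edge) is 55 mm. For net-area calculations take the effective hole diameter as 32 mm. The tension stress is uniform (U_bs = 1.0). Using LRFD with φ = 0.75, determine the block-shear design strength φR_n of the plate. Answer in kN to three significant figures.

Shear plane L_v = 40 + 1·95 = 135 mm; A_gv = 135 × 14 = 1890 mm².
A_nv = (135 − 1.5·32) × 14 = 1218 mm².
A_nt = (55 − 0.5·32) × 14 = 546 mm².
0.6 F_u A_nv = 328.9 kN; 0.6 F_y A_gv = 396.9 kN → shear rupture governs the shear term.
R_n = 328.9 + 1.0 × 450 × 546 / 1000 = 574.6 kN.
Design strength φR_n = 0.75 × 574.6 = 431 kN.

431 kN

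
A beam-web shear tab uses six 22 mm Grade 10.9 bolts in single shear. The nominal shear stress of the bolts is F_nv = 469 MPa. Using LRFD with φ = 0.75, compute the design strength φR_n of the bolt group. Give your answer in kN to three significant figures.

A_b = π × 22² / 4 = 380.1 mm².
R_n = F_nv · A_b · n · n_s = 469 × 380.1 × 6 × 1 / 1000 = 1070 kN.
Design strength φR_n = 0.75 × 1070 = 802 kN.

802 kN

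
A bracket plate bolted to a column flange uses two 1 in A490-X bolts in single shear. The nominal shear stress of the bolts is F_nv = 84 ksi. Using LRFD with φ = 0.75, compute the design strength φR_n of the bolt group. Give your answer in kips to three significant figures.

99 kips

A_b = π × 1² / 4 = 0.7854 in².
R_n = F_nv · A_b · n · n_s = 84 × 0.7854 × 2 × 1 = 131.9 kips.
Design strength φR_n = 0.75 × 131.9 = 99 kips.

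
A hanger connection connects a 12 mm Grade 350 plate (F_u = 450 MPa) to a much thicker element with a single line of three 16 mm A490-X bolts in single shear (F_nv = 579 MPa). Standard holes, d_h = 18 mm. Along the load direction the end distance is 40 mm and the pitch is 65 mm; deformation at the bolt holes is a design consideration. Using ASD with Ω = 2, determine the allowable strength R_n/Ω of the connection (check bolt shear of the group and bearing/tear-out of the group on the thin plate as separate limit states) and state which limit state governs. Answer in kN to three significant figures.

175 kN (bolt shear governs)

Bolt shear: A_b = π·16²/4 = 201.1 mm²; R_n = 579 × 201.1 × 3 × 1 / 1000 = 349.2 kN → 349.2 / 2 = 175 kN.
Bearing (1.2 l_c t F_u ≤ 2.4 d t F_u): upper limit = 2.4·16·12·450 / 1000 = 207.4 kN.
  Edge l_c = 40 − 18/2 = 31 → r_n = 200.9 kN; interior l_c = 65 − 18 = 47 → r_n = 207.4 kN.
  R_n,bearing = 1·200.9 + 2·207.4 = 615.6 kN → 615.6 / 2 = 308 kN.
Bolt shear governs: 175 kN.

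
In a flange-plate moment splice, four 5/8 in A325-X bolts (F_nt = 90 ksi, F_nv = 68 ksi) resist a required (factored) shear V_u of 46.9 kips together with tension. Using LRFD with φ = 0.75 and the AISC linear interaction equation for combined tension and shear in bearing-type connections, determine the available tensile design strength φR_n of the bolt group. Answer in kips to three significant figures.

A_b = π·0.625²/4 = 0.3068 in²; f_rv = 46.9 / (4 × 0.3068) = 38.22 ksi.
F'_nt = 1.3 F_nt − (F_nt / φF_nv) f_rv = 1.3·90 − (90/(0.75·68))·38.22 = 49.56 ksi, capped at F_nt → F'_nt = 49.56 ksi.
R_n = F'_nt · A_b · n = 49.56 × 0.3068 × 4 = 60.82 kips.
Design strength φR_n = 0.75 × 60.82 = 45.6 kips.

45.6 kips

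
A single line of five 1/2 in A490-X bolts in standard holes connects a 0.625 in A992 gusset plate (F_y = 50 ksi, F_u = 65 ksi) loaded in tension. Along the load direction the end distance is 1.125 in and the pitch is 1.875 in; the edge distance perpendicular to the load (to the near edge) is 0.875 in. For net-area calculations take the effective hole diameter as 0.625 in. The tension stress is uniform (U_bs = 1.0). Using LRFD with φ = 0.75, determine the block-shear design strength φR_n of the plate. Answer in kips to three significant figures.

123 kips

Shear plane L_v = 1.125 + 4·1.875 = 8.625 in; A_gv = 8.625 × 0.625 = 5.391 in².
A_nv = (8.625 − 4.5·0.625) × 0.625 = 3.633 in².
A_nt = (0.875 − 0.5·0.625) × 0.625 = 0.3516 in².
0.6 F_u A_nv = 141.7 kips; 0.6 F_y A_gv = 161.7 kips → shear rupture governs the shear term.
R_n = 141.7 + 1.0 × 65 × 0.3516 = 164.5 kips.
Design strength φR_n = 0.75 × 164.5 = 123 kips.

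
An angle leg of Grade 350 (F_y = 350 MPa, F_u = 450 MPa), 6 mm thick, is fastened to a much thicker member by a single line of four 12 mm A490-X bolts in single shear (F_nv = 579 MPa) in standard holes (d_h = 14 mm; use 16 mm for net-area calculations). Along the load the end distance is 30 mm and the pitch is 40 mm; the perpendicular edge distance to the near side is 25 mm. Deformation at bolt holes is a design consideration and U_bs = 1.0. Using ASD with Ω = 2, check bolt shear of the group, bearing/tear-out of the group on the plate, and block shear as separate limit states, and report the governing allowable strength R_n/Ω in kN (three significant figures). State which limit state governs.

Bolt shear: A_b = π·12²/4 = 113.1 mm²; R_n = 579 × 113.1 × 4 × 1 / 1000 = 261.9 kN → 261.9 / 2 = 131 kN.
Bearing: edge l_c = 23, r_n = 74.52 kN; interior l_c = 26, r_n = 77.76 kN; R_n = 74.52 + 3·77.76 = 307.8 kN → 154 kN.
Block shear: A_gv = 900, A_nv = 564, A_nt = 102 mm²; R_n = min(0.6F_uA_nv, 0.6F_yA_gv) + U_bs·F_u·A_nt = 198.2 kN → 99.1 kN.
Block shear governs: 99.1 kN.

99.1 kN (block shear governs)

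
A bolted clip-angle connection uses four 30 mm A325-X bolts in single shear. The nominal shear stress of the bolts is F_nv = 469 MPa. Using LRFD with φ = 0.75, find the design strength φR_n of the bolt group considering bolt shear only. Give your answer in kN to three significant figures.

995 kN

A_b = π × 30² / 4 = 706.9 mm².
R_n = F_nv · A_b · n · n_s = 469 × 706.9 × 4 × 1 / 1000 = 1326 kN.
Design strength φR_n = 0.75 × 1326 = 995 kN.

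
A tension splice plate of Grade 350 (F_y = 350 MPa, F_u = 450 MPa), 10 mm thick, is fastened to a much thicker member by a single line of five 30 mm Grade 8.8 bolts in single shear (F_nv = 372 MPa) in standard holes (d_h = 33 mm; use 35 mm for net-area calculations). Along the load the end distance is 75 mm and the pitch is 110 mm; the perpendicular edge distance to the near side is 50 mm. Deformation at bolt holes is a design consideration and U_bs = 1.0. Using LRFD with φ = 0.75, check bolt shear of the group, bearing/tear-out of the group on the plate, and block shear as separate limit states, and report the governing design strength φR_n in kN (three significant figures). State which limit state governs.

Bolt shear: A_b = π·30²/4 = 706.9 mm²; R_n = 372 × 706.9 × 5 × 1 / 1000 = 1315 kN → 0.75 × 1315 = 986 kN.
Bearing: edge l_c = 58.5, r_n = 315.9 kN; interior l_c = 77, r_n = 324 kN; R_n = 315.9 + 4·324 = 1612 kN → 1210 kN.
Block shear: A_gv = 5150, A_nv = 3575, A_nt = 325 mm²; R_n = min(0.6F_uA_nv, 0.6F_yA_gv) + U_bs·F_u·A_nt = 1112 kN → 834 kN.
Block shear governs: 834 kN.

834 kN (block shear governs)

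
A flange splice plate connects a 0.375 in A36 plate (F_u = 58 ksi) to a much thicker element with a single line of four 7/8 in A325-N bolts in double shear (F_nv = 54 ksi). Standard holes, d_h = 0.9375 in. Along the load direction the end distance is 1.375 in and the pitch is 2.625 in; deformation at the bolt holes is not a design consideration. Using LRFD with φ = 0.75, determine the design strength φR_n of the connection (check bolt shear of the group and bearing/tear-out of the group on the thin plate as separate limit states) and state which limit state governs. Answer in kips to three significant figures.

146 kips (bearing governs)

Bolt shear: A_b = π·0.875²/4 = 0.6013 in²; R_n = 54 × 0.6013 × 4 × 2 = 259.8 kips → 0.75 × 259.8 = 195 kips.
Bearing (1.5 l_c t F_u ≤ 3.0 d t F_u): upper limit = 3.0·0.875·0.375·58 = 57.09 kips.
  Edge l_c = 1.375 − 0.9375/2 = 0.9062 → r_n = 29.57 kips; interior l_c = 2.625 − 0.9375 = 1.688 → r_n = 55.05 kips.
  R_n,bearing = 1·29.57 + 3·55.05 = 194.7 kips → 0.75 × 194.7 = 146 kips.
Bearing governs: 146 kips.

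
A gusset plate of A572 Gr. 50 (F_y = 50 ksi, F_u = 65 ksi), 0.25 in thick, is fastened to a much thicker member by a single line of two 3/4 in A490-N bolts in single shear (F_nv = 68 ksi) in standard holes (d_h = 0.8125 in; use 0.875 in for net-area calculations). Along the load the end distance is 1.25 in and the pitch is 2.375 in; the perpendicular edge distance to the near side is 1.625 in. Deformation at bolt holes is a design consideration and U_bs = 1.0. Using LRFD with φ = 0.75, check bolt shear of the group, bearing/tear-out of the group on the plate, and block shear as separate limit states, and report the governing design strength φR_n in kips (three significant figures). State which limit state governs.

Bolt shear: A_b = π·0.75²/4 = 0.4418 in²; R_n = 68 × 0.4418 × 2 × 1 = 60.08 kips → 0.75 × 60.08 = 45.1 kips.
Bearing: edge l_c = 0.8438, r_n = 16.45 kips; interior l_c = 1.562, r_n = 29.25 kips; R_n = 16.45 + 1·29.25 = 45.7 kips → 34.3 kips.
Block shear: A_gv = 0.9062, A_nv = 0.5781, A_nt = 0.2969 in²; R_n = min(0.6F_uA_nv, 0.6F_yA_gv) + U_bs·F_u·A_nt = 41.84 kips → 31.4 kips.
Block shear governs: 31.4 kips.

31.4 kips (block shear governs)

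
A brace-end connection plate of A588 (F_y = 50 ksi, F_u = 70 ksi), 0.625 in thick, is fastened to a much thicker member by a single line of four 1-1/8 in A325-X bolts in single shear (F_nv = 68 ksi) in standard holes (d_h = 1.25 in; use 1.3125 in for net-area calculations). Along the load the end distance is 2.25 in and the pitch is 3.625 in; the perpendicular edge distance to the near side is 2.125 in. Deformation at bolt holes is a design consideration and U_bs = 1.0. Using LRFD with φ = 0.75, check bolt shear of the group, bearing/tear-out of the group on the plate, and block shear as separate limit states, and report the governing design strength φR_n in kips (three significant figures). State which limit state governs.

203 kips (bolt shear governs)

Bolt shear: A_b = π·1.125²/4 = 0.994 in²; R_n = 68 × 0.994 × 4 × 1 = 270.4 kips → 0.75 × 270.4 = 203 kips.
Bearing: edge l_c = 1.625, r_n = 85.31 kips; interior l_c = 2.375, r_n = 118.1 kips; R_n = 85.31 + 3·118.1 = 439.7 kips → 330 kips.
Block shear: A_gv = 8.203, A_nv = 5.332, A_nt = 0.918 in²; R_n = min(0.6F_uA_nv, 0.6F_yA_gv) + U_bs·F_u·A_nt = 288.2 kips → 216 kips.
Bolt shear governs: 203 kips.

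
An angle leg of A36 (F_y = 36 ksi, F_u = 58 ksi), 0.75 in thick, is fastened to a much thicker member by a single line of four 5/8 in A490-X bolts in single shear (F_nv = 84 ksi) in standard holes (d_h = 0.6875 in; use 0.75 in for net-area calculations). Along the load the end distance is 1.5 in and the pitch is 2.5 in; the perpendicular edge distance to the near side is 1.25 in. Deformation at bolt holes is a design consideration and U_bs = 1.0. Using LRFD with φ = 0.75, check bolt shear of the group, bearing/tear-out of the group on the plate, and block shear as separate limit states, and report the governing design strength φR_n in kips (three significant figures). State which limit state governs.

Bolt shear: A_b = π·0.625²/4 = 0.3068 in²; R_n = 84 × 0.3068 × 4 × 1 = 103.1 kips → 0.75 × 103.1 = 77.3 kips.
Bearing: edge l_c = 1.156, r_n = 60.36 kips; interior l_c = 1.812, r_n = 65.25 kips; R_n = 60.36 + 3·65.25 = 256.1 kips → 192 kips.
Block shear: A_gv = 6.75, A_nv = 4.781, A_nt = 0.6562 in²; R_n = min(0.6F_uA_nv, 0.6F_yA_gv) + U_bs·F_u·A_nt = 183.9 kips → 138 kips.
Bolt shear governs: 77.3 kips.

77.3 kips (bolt shear governs)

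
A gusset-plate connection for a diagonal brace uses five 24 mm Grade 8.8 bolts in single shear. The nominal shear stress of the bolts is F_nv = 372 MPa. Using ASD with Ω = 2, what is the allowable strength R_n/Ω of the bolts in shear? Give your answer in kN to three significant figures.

421 kN

A_b = π × 24² / 4 = 452.4 mm².
R_n = F_nv · A_b · n · n_s = 372 × 452.4 × 5 × 1 / 1000 = 841.4 kN.
Allowable strength R_n/Ω = 841.4 / 2 = 421 kN.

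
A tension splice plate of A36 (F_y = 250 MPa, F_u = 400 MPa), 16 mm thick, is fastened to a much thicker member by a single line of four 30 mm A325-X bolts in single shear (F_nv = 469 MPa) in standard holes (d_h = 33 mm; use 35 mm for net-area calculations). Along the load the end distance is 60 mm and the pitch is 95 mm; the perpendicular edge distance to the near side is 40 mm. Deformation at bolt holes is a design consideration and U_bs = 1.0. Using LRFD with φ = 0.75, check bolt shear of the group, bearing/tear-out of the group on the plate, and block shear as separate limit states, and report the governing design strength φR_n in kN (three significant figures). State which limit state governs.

Bolt shear: A_b = π·30²/4 = 706.9 mm²; R_n = 469 × 706.9 × 4 × 1 / 1000 = 1326 kN → 0.75 × 1326 = 995 kN.
Bearing: edge l_c = 43.5, r_n = 334.1 kN; interior l_c = 62, r_n = 460.8 kN; R_n = 334.1 + 3·460.8 = 1716 kN → 1290 kN.
Block shear: A_gv = 5520, A_nv = 3560, A_nt = 360 mm²; R_n = min(0.6F_uA_nv, 0.6F_yA_gv) + U_bs·F_u·A_nt = 972 kN → 729 kN.
Block shear governs: 729 kN.

729 kN (block shear governs)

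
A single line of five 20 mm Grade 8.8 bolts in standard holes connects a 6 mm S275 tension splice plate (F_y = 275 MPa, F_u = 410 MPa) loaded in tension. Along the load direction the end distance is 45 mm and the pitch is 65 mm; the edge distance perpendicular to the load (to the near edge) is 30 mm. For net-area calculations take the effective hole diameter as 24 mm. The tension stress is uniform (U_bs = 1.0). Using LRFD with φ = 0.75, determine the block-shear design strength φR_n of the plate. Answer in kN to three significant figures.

251 kN

Shear plane L_v = 45 + 4·65 = 305 mm; A_gv = 305 × 6 = 1830 mm².
A_nv = (305 − 4.5·24) × 6 = 1182 mm².
A_nt = (30 − 0.5·24) × 6 = 108 mm².
0.6 F_u A_nv = 290.8 kN; 0.6 F_y A_gv = 301.9 kN → shear rupture governs the shear term.
R_n = 290.8 + 1.0 × 410 × 108 / 1000 = 335.1 kN.
Design strength φR_n = 0.75 × 335.1 = 251 kN.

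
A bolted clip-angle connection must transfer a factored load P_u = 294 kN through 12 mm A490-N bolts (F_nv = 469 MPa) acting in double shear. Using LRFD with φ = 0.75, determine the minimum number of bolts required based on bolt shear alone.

4 bolts

A_b = π·12²/4 = 113.1 mm².
Per-bolt design strength φR_n = 0.75 × 469 × 113.1 × 2 / 1000 = 79.56 kN.
n ≥ 294 / 79.56 = 3.695 → use 4 bolts.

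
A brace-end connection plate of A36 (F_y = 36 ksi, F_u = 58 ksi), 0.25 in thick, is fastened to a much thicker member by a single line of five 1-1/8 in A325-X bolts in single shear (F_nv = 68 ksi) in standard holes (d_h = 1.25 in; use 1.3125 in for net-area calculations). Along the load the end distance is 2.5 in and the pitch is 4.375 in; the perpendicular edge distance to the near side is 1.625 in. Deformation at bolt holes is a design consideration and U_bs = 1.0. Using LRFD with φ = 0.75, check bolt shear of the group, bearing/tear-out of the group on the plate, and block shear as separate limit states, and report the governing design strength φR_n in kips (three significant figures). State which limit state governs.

91.5 kips (block shear governs)

Bolt shear: A_b = π·1.125²/4 = 0.994 in²; R_n = 68 × 0.994 × 5 × 1 = 338 kips → 0.75 × 338 = 253 kips.
Bearing: edge l_c = 1.875, r_n = 32.62 kips; interior l_c = 3.125, r_n = 39.15 kips; R_n = 32.62 + 4·39.15 = 189.2 kips → 142 kips.
Block shear: A_gv = 5, A_nv = 3.523, A_nt = 0.2422 in²; R_n = min(0.6F_uA_nv, 0.6F_yA_gv) + U_bs·F_u·A_nt = 122 kips → 91.5 kips.
Block shear governs: 91.5 kips.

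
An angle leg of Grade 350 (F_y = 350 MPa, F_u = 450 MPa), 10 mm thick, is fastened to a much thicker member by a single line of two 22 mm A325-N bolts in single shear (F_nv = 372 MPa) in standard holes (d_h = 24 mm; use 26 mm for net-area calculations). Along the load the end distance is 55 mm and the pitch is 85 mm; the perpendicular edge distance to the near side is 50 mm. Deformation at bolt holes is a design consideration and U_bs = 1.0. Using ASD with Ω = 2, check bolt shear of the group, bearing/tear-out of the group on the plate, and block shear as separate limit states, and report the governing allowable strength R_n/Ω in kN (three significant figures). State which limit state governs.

141 kN (bolt shear governs)

Bolt shear: A_b = π·22²/4 = 380.1 mm²; R_n = 372 × 380.1 × 2 × 1 / 1000 = 282.8 kN → 282.8 / 2 = 141 kN.
Bearing: edge l_c = 43, r_n = 232.2 kN; interior l_c = 61, r_n = 237.6 kN; R_n = 232.2 + 1·237.6 = 469.8 kN → 235 kN.
Block shear: A_gv = 1400, A_nv = 1010, A_nt = 370 mm²; R_n = min(0.6F_uA_nv, 0.6F_yA_gv) + U_bs·F_u·A_nt = 439.2 kN → 220 kN.
Bolt shear governs: 141 kN.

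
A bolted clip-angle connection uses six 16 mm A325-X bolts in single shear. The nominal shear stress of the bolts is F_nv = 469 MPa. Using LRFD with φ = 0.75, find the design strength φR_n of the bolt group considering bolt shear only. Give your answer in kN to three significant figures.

A_b = π × 16² / 4 = 201.1 mm².
R_n = F_nv · A_b · n · n_s = 469 × 201.1 × 6 × 1 / 1000 = 565.8 kN.
Design strength φR_n = 0.75 × 565.8 = 424 kN.

424 kN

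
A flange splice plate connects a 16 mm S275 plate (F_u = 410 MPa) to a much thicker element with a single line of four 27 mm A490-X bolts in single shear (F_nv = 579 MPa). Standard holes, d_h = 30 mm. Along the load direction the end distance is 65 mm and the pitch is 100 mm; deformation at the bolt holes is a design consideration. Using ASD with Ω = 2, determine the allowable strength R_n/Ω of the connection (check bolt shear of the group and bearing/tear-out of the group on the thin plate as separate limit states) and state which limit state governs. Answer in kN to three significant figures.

Bolt shear: A_b = π·27²/4 = 572.6 mm²; R_n = 579 × 572.6 × 4 × 1 / 1000 = 1326 kN → 1326 / 2 = 663 kN.
Bearing (1.2 l_c t F_u ≤ 2.4 d t F_u): upper limit = 2.4·27·16·410 / 1000 = 425.1 kN.
  Edge l_c = 65 − 30/2 = 50 → r_n = 393.6 kN; interior l_c = 100 − 30 = 70 → r_n = 425.1 kN.
  R_n,bearing = 1·393.6 + 3·425.1 = 1669 kN → 1669 / 2 = 834 kN.
Bolt shear governs: 663 kN.

663 kN (bolt shear governs)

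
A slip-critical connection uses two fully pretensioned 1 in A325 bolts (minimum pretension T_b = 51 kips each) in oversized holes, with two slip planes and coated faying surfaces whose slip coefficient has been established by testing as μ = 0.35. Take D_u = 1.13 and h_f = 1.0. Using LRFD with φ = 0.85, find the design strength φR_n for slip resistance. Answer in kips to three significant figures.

68.6 kips

R_n = μ · D_u · h_f · T_b · n_s · n_b = 0.35 × 1.13 × 1.0 × 51 × 2 × 2 = 80.68 kips.
Design strength φR_n = 0.85 × 80.68 = 68.6 kips.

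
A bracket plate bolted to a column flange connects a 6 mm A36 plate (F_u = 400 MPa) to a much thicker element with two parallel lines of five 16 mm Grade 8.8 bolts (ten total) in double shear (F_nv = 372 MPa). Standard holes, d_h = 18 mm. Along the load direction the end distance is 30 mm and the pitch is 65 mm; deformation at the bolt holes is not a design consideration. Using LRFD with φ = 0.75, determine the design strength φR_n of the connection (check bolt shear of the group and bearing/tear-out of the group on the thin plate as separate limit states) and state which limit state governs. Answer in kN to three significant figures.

Bolt shear: A_b = π·16²/4 = 201.1 mm²; R_n = 372 × 201.1 × 10 × 2 / 1000 = 1496 kN → 0.75 × 1496 = 1120 kN.
Bearing (1.5 l_c t F_u ≤ 3.0 d t F_u): upper limit = 3.0·16·6·400 / 1000 = 115.2 kN.
  Edge l_c = 30 − 18/2 = 21 → r_n = 75.6 kN; interior l_c = 65 − 18 = 47 → r_n = 115.2 kN.
  R_n,bearing = 2·75.6 + 8·115.2 = 1073 kN → 0.75 × 1073 = 805 kN.
Bearing governs: 805 kN.

805 kN (bearing governs)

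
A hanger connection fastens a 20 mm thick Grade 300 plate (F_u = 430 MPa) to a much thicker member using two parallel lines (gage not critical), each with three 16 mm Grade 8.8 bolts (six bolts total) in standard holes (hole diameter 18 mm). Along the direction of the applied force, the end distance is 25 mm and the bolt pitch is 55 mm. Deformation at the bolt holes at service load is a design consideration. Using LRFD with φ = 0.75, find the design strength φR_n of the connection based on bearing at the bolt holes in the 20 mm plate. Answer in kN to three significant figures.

Per bolt r_n = 1.2 l_c t F_u ≤ 2.4 d t F_u; upper limit = 2.4 × 16 × 20 × 430 / 1000 = 330.2 kN.
Edge bolt: l_c = 25 − 18/2 = 16 mm → 1.2 × 16 × 20 × 430 / 1000 = 165.1 → r_n = 165.1 kN.
Interior bolts: l_c = 55 − 18 = 37 mm → 1.2 × 37 × 20 × 430 / 1000 = 381.8 → r_n = 330.2 kN.
R_n = 2 × 165.1 + 4 × 330.2 = 1651 kN.
Design strength φR_n = 0.75 × 1651 = 1240 kN.

1240 kN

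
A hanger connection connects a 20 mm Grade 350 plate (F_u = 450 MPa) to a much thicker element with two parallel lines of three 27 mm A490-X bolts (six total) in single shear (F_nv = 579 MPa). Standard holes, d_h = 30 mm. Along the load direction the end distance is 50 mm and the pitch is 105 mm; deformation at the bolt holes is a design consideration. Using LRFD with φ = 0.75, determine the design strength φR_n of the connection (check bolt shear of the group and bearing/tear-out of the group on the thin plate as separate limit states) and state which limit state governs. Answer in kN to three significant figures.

1490 kN (bolt shear governs)

Bolt shear: A_b = π·27²/4 = 572.6 mm²; R_n = 579 × 572.6 × 6 × 1 / 1000 = 1989 kN → 0.75 × 1989 = 1490 kN.
Bearing (1.2 l_c t F_u ≤ 2.4 d t F_u): upper limit = 2.4·27·20·450 / 1000 = 583.2 kN.
  Edge l_c = 50 − 30/2 = 35 → r_n = 378 kN; interior l_c = 105 − 30 = 75 → r_n = 583.2 kN.
  R_n,bearing = 2·378 + 4·583.2 = 3089 kN → 0.75 × 3089 = 2320 kN.
Bolt shear governs: 1490 kN.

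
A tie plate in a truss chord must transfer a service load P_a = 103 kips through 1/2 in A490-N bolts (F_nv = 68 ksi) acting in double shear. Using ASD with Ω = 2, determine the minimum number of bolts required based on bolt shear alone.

8 bolts

A_b = π·0.5²/4 = 0.1963 in².
Per-bolt allowable strength R_n/Ω = 68 × 0.1963 × 2 / 2 = 13.35 kips.
n ≥ 103 / 13.35 = 7.714 → use 8 bolts.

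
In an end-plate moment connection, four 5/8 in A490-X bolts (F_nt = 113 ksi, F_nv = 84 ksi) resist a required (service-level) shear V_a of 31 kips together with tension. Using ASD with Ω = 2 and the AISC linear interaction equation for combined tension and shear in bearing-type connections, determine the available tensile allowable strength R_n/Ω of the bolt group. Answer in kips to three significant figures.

A_b = π·0.625²/4 = 0.3068 in²; f_rv = 31 / (4 × 0.3068) = 25.26 ksi.
F'_nt = 1.3 F_nt − (Ω F_nt / F_nv) f_rv = 1.3·113 − (2·113/84)·25.26 = 78.94 ksi, capped at F_nt → F'_nt = 78.94 ksi.
R_n = F'_nt · A_b · n = 78.94 × 0.3068 × 4 = 96.87 kips.
Allowable strength R_n/Ω = 96.87 / 2 = 48.4 kips.

48.4 kips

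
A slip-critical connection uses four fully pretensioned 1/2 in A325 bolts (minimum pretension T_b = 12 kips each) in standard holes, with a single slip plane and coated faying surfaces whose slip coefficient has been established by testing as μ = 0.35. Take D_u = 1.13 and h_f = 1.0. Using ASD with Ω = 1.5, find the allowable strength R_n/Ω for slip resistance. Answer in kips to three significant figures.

12.7 kips

R_n = μ · D_u · h_f · T_b · n_s · n_b = 0.35 × 1.13 × 1.0 × 12 × 1 × 4 = 18.98 kips.
Allowable strength R_n/Ω = 18.98 / 1.5 = 12.7 kips.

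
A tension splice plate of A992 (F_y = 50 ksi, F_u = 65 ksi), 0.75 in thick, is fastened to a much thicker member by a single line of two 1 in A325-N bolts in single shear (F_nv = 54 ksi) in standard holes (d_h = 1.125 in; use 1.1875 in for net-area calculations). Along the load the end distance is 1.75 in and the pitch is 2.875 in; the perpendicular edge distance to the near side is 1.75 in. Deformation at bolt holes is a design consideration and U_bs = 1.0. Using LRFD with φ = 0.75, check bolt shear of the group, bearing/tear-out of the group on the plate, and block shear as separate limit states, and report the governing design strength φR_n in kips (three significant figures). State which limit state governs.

Bolt shear: A_b = π·1²/4 = 0.7854 in²; R_n = 54 × 0.7854 × 2 × 1 = 84.82 kips → 0.75 × 84.82 = 63.6 kips.
Bearing: edge l_c = 1.188, r_n = 69.47 kips; interior l_c = 1.75, r_n = 102.4 kips; R_n = 69.47 + 1·102.4 = 171.8 kips → 129 kips.
Block shear: A_gv = 3.469, A_nv = 2.133, A_nt = 0.8672 in²; R_n = min(0.6F_uA_nv, 0.6F_yA_gv) + U_bs·F_u·A_nt = 139.5 kips → 105 kips.
Bolt shear governs: 63.6 kips.

63.6 kips (bolt shear governs)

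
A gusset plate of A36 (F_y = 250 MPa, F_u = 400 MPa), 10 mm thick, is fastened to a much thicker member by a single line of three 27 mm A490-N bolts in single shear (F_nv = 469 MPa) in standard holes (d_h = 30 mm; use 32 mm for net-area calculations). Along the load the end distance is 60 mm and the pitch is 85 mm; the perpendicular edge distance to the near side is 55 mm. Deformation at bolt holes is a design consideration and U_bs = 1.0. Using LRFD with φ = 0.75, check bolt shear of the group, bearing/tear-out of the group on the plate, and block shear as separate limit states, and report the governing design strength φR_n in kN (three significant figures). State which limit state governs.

Bolt shear: A_b = π·27²/4 = 572.6 mm²; R_n = 469 × 572.6 × 3 × 1 / 1000 = 805.6 kN → 0.75 × 805.6 = 604 kN.
Bearing: edge l_c = 45, r_n = 216 kN; interior l_c = 55, r_n = 259.2 kN; R_n = 216 + 2·259.2 = 734.4 kN → 551 kN.
Block shear: A_gv = 2300, A_nv = 1500, A_nt = 390 mm²; R_n = min(0.6F_uA_nv, 0.6F_yA_gv) + U_bs·F_u·A_nt = 501 kN → 376 kN.
Block shear governs: 376 kN.

376 kN (block shear governs)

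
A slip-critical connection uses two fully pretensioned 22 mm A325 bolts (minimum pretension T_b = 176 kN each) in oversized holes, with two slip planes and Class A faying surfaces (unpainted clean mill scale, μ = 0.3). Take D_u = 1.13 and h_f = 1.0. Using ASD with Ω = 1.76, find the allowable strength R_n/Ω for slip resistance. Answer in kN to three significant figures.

R_n = μ · D_u · h_f · T_b · n_s · n_b = 0.3 × 1.13 × 1.0 × 176 × 2 × 2 = 238.7 kN.
Allowable strength R_n/Ω = 238.7 / 1.76 = 136 kN.

136 kN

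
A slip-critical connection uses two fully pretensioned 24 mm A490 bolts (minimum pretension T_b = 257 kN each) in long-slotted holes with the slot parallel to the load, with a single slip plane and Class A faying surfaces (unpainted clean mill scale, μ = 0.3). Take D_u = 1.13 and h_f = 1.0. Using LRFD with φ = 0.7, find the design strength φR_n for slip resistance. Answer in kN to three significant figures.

122 kN

R_n = μ · D_u · h_f · T_b · n_s · n_b = 0.3 × 1.13 × 1.0 × 257 × 1 × 2 = 174.2 kN.
Design strength φR_n = 0.7 × 174.2 = 122 kN.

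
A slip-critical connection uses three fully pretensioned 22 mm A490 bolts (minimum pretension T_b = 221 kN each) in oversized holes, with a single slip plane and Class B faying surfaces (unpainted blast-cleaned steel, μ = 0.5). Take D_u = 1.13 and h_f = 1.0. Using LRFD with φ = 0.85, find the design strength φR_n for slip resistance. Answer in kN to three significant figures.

318 kN

R_n = μ · D_u · h_f · T_b · n_s · n_b = 0.5 × 1.13 × 1.0 × 221 × 1 × 3 = 374.6 kN.
Design strength φR_n = 0.85 × 374.6 = 318 kN.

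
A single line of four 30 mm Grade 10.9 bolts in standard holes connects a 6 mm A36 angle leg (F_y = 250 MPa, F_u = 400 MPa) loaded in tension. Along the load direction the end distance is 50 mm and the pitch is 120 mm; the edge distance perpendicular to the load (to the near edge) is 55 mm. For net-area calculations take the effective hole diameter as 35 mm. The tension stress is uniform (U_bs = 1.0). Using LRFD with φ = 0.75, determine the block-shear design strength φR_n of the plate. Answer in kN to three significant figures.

Shear plane L_v = 50 + 3·120 = 410 mm; A_gv = 410 × 6 = 2460 mm².
A_nv = (410 − 3.5·35) × 6 = 1725 mm².
A_nt = (55 − 0.5·35) × 6 = 225 mm².
0.6 F_u A_nv = 414 kN; 0.6 F_y A_gv = 369 kN → shear yielding governs the shear term.
R_n = 369 + 1.0 × 400 × 225 / 1000 = 459 kN.
Design strength φR_n = 0.75 × 459 = 344 kN.

344 kN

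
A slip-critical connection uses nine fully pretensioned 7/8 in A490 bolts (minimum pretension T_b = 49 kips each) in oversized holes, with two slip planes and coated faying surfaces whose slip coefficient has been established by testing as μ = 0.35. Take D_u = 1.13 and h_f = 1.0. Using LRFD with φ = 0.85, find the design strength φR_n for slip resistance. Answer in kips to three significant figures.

R_n = μ · D_u · h_f · T_b · n_s · n_b = 0.35 × 1.13 × 1.0 × 49 × 2 × 9 = 348.8 kips.
Design strength φR_n = 0.85 × 348.8 = 297 kips.

297 kips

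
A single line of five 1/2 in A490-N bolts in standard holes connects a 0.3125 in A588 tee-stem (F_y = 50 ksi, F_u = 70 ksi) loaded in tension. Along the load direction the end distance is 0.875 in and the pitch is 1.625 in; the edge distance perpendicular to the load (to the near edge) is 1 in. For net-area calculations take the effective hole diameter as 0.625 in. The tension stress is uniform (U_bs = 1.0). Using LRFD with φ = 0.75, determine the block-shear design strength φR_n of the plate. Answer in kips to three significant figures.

Shear plane L_v = 0.875 + 4·1.625 = 7.375 in; A_gv = 7.375 × 0.3125 = 2.305 in².
A_nv = (7.375 − 4.5·0.625) × 0.3125 = 1.426 in².
A_nt = (1 − 0.5·0.625) × 0.3125 = 0.2148 in².
0.6 F_u A_nv = 59.88 kips; 0.6 F_y A_gv = 69.14 kips → shear rupture governs the shear term.
R_n = 59.88 + 1.0 × 70 × 0.2148 = 74.92 kips.
Design strength φR_n = 0.75 × 74.92 = 56.2 kips.

56.2 kips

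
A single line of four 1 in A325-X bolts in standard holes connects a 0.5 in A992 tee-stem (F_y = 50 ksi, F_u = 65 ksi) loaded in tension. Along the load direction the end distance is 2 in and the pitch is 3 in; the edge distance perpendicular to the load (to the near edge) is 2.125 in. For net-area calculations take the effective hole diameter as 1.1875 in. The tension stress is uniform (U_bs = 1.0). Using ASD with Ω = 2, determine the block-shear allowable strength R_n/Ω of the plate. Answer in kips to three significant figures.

Shear plane L_v = 2 + 3·3 = 11 in; A_gv = 11 × 0.5 = 5.5 in².
A_nv = (11 − 3.5·1.1875) × 0.5 = 3.422 in².
A_nt = (2.125 − 0.5·1.1875) × 0.5 = 0.7656 in².
0.6 F_u A_nv = 133.5 kips; 0.6 F_y A_gv = 165 kips → shear rupture governs the shear term.
R_n = 133.5 + 1.0 × 65 × 0.7656 = 183.2 kips.
Allowable strength R_n/Ω = 183.2 / 2 = 91.6 kips.

91.6 kips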